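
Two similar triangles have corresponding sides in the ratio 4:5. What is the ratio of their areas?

Area ratio = (side ratio)^2 = (4/5)^2 = 16:25.

16:25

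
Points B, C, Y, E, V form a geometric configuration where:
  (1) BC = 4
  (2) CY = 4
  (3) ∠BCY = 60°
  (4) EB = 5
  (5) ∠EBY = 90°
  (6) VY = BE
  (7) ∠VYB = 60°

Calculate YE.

Step 1: By the law of cosines on triangle BCY: BY² = 4² + 4² − 2·4·4·cos(60°) = 16, so BY = 4.
Step 2: By the law of cosines on triangle YBE: YE² = 4² + 5² − 2·4·5·cos(90°) = 41, so YE = √41.

Therefore, the length of YE = √41.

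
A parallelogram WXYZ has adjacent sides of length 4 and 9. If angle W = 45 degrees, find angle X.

Consecutive angles are supplementary: angle X = 180 - 45 = 135 degrees.

135 degrees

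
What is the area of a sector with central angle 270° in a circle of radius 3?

Sector area = π(3²)(3/4) = 27*pi/4

27*pi/4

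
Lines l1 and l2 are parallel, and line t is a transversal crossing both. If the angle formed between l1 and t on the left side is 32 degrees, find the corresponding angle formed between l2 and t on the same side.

When a transversal crosses parallel lines, angles in the same position at each intersection are called corresponding angles.
These are always equal, so the answer is 32 degrees.

32 degrees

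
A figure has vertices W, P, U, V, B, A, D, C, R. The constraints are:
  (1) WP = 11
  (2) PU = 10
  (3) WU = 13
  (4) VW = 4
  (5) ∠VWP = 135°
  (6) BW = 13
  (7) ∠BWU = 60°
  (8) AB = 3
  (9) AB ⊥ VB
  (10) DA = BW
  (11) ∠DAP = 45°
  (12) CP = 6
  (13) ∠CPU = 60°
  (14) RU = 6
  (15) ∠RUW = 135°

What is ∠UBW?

Step 1: By the law of cosines on triangle BWU: BU² = 13² + 13² − 2·13·13·cos(60°) = 169, so BU = 13.
Step 2: By the inverse law of cosines on triangle UBW: cos(∠UBW) = (13² + 13² − 13²) / (2·13·13) = 169/338 = 0.5, so ∠UBW = 60°.

Therefore, the measure of angle ∠UBW = 60°.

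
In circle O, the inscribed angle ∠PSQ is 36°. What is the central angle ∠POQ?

Central angle = 2 × 36° = 72° (inscribed angle theorem).

72°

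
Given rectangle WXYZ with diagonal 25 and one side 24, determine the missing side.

The diagonal of a rectangle forms a right triangle with the two sides.
Rearranging the Pythagorean theorem: missing side = sqrt(d^2 - known^2).
= sqrt(625 - 576) = sqrt(49) = 7.

7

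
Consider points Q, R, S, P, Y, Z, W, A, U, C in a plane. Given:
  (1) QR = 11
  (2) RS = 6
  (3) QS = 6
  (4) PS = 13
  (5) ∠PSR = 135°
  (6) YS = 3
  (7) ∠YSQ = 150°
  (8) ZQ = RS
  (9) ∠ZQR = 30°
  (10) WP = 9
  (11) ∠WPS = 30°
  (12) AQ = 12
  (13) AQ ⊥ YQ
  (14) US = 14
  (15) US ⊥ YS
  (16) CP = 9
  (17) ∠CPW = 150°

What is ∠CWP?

Step 1: By the law of cosines on triangle WPC: WC² = 9² + 9² − 2·9·9·cos(150°) = 302.3, so WC ≈ 17.39.
Step 2: By the inverse law of cosines on triangle CWP: cos(∠CWP) = (17.39² + 9² − 9²) / (2·17.39·9) = 302.3/312.96 = 0.9659, so ∠CWP = 15°.

Therefore, the measure of angle ∠CWP = 15°.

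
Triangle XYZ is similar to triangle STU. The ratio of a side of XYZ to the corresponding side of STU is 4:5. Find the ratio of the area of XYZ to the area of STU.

Area scales with the square of linear dimensions. If every length is multiplied by 4/5, then the area is multiplied by (4/5)^2 = 16/25.
The area ratio is 16:25.

16:25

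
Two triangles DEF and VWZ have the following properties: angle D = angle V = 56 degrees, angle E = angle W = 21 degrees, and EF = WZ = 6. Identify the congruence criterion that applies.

The given information matches AAS: Two pairs of corresponding angles and a non-included side are equal (Angle-Angle-Side).

AAS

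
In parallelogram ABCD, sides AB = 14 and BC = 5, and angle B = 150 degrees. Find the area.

The area of a parallelogram equals the product of two adjacent sides times the sine of the included angle.
This is because the height equals 5 * sin(150°) = 5/2.
Area = 14 * 5/2 = 35

35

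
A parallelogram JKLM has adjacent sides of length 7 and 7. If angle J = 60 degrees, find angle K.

Opposite sides of a parallelogram are parallel, so consecutive angles form co-interior angles on a transversal.
Co-interior angles sum to 180°, giving angle K = 180 - 60 = 120 degrees.

120 degrees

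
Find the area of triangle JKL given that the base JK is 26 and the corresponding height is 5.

Area = (1/2) * base * height
Area = (1/2) * 26 * 5
Area = 65

65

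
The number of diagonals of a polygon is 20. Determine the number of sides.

Using d = n(n - 3)/2, we solve 20 = n(n - 3)/2.
So n(n - 3) = 40.
Testing n = 8: 8 * 5 = 40 = 40. Correct.
The polygon has 8 sides.

8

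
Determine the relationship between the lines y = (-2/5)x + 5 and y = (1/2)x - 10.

Slope of line 1: m1 = -2/5
Slope of line 2: m2 = 1/2
m1 != m2 and m1*m2 = -1/5 != -1. Neither.

Neither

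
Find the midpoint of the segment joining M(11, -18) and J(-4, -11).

The midpoint is the average of the coordinates:
x: (11 + -4)/2 = 7/2
y: (-18 + -11)/2 = -29/2
Midpoint = (7/2, -29/2)

(7/2, -29/2)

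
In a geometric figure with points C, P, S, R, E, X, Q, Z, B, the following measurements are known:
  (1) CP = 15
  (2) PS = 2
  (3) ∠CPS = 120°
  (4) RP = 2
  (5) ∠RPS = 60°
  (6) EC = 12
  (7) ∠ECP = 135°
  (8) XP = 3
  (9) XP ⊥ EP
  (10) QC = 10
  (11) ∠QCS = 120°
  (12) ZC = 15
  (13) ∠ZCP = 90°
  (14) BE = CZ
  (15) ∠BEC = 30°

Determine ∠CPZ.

Step 1: By the law of cosines on triangle PCZ: PZ² = 15² + 15² − 2·15·15·cos(90°) = 450, so PZ = 15·√2.
Step 2: By the inverse law of cosines on triangle CPZ: cos(∠CPZ) = (15² + (15·√2)² − 15²) / (2·15·15·√2) = 450/636.4 = 0.7071, so ∠CPZ = 45°.

Therefore, the measure of angle ∠CPZ = 45°.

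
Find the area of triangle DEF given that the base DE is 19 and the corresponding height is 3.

A triangle's area is half the area of a rectangle with the same base and height.
Area = (1/2) * 19 * 3 = 57/2.

57/2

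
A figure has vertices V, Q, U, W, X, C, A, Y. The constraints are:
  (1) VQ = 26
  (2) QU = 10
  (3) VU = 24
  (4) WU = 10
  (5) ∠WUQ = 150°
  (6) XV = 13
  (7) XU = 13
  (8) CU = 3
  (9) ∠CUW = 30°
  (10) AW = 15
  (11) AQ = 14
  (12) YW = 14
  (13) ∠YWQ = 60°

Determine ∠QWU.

Step 1: By the law of cosines on triangle WUQ: WQ² = 10² + 10² − 2·10·10·cos(150°) = 373.21, so WQ ≈ 19.32.
Step 2: By the inverse law of cosines on triangle QWU: cos(∠QWU) = (19.32² + 10² − 10²) / (2·19.32·10) = 373.21/386.37 = 0.9659, so ∠QWU = 15°.

Therefore, the measure of angle ∠QWU = 15°.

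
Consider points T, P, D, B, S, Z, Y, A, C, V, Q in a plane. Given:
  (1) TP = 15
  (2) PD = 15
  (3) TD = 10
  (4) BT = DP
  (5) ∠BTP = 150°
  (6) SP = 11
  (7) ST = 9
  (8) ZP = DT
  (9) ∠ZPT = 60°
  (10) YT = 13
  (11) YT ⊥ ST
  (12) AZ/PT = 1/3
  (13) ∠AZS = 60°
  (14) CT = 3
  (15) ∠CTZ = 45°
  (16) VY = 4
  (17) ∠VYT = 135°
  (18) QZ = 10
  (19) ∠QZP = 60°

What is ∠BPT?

From the given relations: BT = DP = 15.
Step 1: By the law of cosines on triangle PTB: PB² = 15² + 15² − 2·15·15·cos(150°) = 839.71, so PB ≈ 28.98.
Step 2: By the inverse law of cosines on triangle BPT: cos(∠BPT) = (28.98² + 15² − 15²) / (2·28.98·15) = 839.71/869.33 = 0.9659, so ∠BPT = 15°.

Therefore, the measure of angle ∠BPT = 15°.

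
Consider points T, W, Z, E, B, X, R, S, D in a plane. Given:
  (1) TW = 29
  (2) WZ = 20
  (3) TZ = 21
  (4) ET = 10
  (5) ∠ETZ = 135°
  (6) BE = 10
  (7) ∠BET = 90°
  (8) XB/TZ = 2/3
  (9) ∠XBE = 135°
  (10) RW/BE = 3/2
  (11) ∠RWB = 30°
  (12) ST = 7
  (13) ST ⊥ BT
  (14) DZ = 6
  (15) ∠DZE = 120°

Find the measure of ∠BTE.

Step 1: By the law of cosines on triangle TEB: TB² = 10² + 10² − 2·10·10·cos(90°) = 200, so TB = 10·√2.
Step 2: By the inverse law of cosines on triangle BTE: cos(∠BTE) = ((10·√2)² + 10² − 10²) / (2·10·√2·10) = 200/282.84 = 0.7071, so ∠BTE = 45°.

Therefore, the measure of angle ∠BTE = 45°.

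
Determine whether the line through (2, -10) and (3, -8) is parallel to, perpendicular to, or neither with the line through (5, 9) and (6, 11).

Slope of line 1: m1 = (-8 - -10)/(3 - 2) = 2/1 = 2
Slope of line 2: m2 = (11 - 9)/(6 - 5) = 2/1 = 2
Since m1 = m2 = 2, the lines are parallel.

Parallel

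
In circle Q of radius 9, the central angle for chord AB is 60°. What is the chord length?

Chord = 2(9) sin(30°) = 9

9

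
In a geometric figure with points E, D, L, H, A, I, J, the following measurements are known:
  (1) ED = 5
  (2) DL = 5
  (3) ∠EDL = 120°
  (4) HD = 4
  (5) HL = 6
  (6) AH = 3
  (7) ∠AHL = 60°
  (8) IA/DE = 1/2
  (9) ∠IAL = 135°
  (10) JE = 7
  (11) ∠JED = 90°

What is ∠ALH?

Step 1: By the law of cosines on triangle LHA: LA² = 6² + 3² − 2·6·3·cos(60°) = 27, so LA = 3·√3.
Step 2: By the inverse law of cosines on triangle ALH: cos(∠ALH) = ((3·√3)² + 6² − 3²) / (2·3·√3·6) = 54/62.35 = 0.866, so ∠ALH = 30°.

Therefore, the measure of angle ∠ALH = 30°.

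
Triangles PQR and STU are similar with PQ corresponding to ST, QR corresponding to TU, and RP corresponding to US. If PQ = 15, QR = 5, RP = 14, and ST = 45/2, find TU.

k = 45/2/15 = 3/2. TU = 3/2 * 5 = 15/2.

15/2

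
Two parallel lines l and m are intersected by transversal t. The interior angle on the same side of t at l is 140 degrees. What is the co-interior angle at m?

Co-interior angles (same-side interior) formed by parallel lines and a transversal are supplementary (sum to 180 degrees).
The given angle is 140 degrees.
The co-interior angle = 180 - 140 = 40 degrees.

40 degrees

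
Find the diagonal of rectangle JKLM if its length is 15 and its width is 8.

A rectangle's diagonal splits it into two right triangles, with the diagonal as the hypotenuse.
By the Pythagorean theorem, d^2 = 15^2 + 8^2 = 289.
Therefore d = sqrt(289) = 17.

17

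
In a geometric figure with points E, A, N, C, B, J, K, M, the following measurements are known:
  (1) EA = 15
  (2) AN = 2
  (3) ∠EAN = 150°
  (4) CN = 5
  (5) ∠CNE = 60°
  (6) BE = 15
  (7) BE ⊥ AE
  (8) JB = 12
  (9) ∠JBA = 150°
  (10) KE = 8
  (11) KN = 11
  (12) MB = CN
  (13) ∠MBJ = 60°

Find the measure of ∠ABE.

Step 1: By the law of cosines on triangle BEA: BA² = 15² + 15² − 2·15·15·cos(90°) = 450, so BA = 15·√2.
Step 2: By the inverse law of cosines on triangle ABE: cos(∠ABE) = ((15·√2)² + 15² − 15²) / (2·15·√2·15) = 450/636.4 = 0.7071, so ∠ABE = 45°.

Therefore, the measure of angle ∠ABE = 45°.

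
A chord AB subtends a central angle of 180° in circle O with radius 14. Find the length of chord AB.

Chord = 2(14) sin(90°) = 28

28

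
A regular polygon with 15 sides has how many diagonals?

The number of diagonals in an n-gon is n(n - 3)/2.
For n = 15: 15(15 - 3)/2 = 15 × 12 / 2 = 90.

90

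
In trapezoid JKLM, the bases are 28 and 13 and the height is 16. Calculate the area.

Area of a trapezoid = (base1 + base2) * height / 2
Area = (28 + 13) * 16 / 2
Area = 41 * 16 / 2
Area = 656 / 2
Area = 328

328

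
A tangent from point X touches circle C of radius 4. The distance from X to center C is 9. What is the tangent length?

The tangent, radius, and line from the external point to the center form a right triangle.
The right angle is where the tangent meets the radius.
By the Pythagorean theorem: tangent² + 4² = 9²
tangent² = 81 - 16 = 65
tangent = sqrt(65)

sqrt(65)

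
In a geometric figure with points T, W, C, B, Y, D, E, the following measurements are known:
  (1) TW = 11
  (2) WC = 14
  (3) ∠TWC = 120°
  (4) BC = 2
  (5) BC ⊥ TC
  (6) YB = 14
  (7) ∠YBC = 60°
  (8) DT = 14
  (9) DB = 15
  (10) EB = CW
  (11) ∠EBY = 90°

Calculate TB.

Step 1: By the law of cosines on triangle CWT: CT² = 14² + 11² − 2·14·11·cos(120°) = 471, so CT ≈ 21.7.
Step 2: By the law of cosines on triangle TCB: TB² = 21.7² + 2² − 2·21.7·2·cos(90°) = 475, so TB = 5·√19.

Therefore, the length of TB = 5·√19.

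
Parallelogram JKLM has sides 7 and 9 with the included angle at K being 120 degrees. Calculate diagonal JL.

Law of cosines: d^2 = 7^2 + 9^2 - 2(7)(9)cos(120°) = 193, so d = sqrt(193).

sqrt(193)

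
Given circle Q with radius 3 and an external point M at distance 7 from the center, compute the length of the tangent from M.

tangent = √(d² - r²) = √(7² - 3²) = √(49 - 9) = √40 = 2*sqrt(10)

2*sqrt(10)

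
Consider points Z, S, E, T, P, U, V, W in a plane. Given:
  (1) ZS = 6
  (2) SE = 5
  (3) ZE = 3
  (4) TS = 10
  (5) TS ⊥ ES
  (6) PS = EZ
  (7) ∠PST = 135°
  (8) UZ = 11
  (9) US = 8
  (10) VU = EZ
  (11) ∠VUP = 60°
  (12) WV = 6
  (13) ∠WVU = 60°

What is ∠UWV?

From the given relations: VU = EZ = 3.
Step 1: By the law of cosines on triangle WVU: WU² = 6² + 3² − 2·6·3·cos(60°) = 27, so WU = 3·√3.
Step 2: By the inverse law of cosines on triangle UWV: cos(∠UWV) = ((3·√3)² + 6² − 3²) / (2·3·√3·6) = 54/62.35 = 0.866, so ∠UWV = 30°.

Therefore, the measure of angle ∠UWV = 30°.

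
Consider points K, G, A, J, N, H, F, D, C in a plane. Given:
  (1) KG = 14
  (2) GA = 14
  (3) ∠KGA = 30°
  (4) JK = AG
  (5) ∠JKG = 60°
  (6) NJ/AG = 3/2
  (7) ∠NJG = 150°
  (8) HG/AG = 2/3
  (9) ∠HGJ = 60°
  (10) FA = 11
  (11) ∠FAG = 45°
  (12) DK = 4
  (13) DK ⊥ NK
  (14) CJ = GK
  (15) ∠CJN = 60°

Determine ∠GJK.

From the given relations: JK = AG = 14.
Step 1: By the law of cosines on triangle JKG: JG² = 14² + 14² − 2·14·14·cos(60°) = 196, so JG = 14.
Step 2: By the inverse law of cosines on triangle GJK: cos(∠GJK) = (14² + 14² − 14²) / (2·14·14) = 196/392 = 0.5, so ∠GJK = 60°.

Therefore, the measure of angle ∠GJK = 60°.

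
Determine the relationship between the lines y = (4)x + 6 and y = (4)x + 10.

Slope of line 1: m1 = 4
Slope of line 2: m2 = 4
Since m1 = m2 = 4, the lines are parallel.

Parallel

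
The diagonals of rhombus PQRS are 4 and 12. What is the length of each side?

In a rhombus, the diagonals bisect each other perpendicularly, creating four congruent right triangles.
Each triangle has legs 2 (half of 4) and 6 (half of 12).
The hypotenuse of each right triangle is a side of the rhombus:
side = sqrt(2^2 + 6^2) = sqrt(40) = 2*sqrt(10)

2*sqrt(10)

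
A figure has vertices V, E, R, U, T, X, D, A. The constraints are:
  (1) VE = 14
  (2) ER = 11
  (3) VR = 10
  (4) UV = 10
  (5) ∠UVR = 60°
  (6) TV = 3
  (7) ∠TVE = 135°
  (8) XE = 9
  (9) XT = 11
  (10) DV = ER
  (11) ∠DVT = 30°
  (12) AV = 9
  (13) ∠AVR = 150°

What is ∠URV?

Step 1: By the law of cosines on triangle RVU: RU² = 10² + 10² − 2·10·10·cos(60°) = 100, so RU = 10.
Step 2: By the inverse law of cosines on triangle URV: cos(∠URV) = (10² + 10² − 10²) / (2·10·10) = 100/200 = 0.5, so ∠URV = 60°.

Therefore, the measure of angle ∠URV = 60°.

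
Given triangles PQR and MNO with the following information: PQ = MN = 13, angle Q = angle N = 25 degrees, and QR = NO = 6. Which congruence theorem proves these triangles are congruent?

Consider the given information: PQ = MN = 13, angle Q = angle N = 25 degrees, and QR = NO = 6
This is not SSS or ASA: SSS requires all three pairs of sides, but we don't have that. ASA requires two angles and the side between them.
The correct criterion is SAS. Two pairs of corresponding sides and the included angle are equal (Side-Angle-Side).

SAS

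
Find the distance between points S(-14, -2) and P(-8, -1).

The horizontal distance is |-8 - -14| = 6 and the vertical distance is |-1 - -2| = 1.
By the Pythagorean theorem, d = sqrt(6^2 + 1^2) = sqrt(37).

sqrt(37)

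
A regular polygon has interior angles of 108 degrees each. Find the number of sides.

Each interior angle of a regular n-gon is (n - 2) * 180 / n.
Setting this equal to 108:
(n - 2) * 180 / n = 108
Each exterior angle = 180 - 108 = 72 degrees.
Since exterior angles sum to 360: n = 360 / 72 = 5.

5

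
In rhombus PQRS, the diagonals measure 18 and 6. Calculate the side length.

In a rhombus, the diagonals bisect each other perpendicularly, creating four congruent right triangles.
Each triangle has legs 9 (half of 18) and 3 (half of 6).
The hypotenuse of each right triangle is a side of the rhombus:
side = sqrt(9^2 + 3^2) = sqrt(90) = 3*sqrt(10)

3*sqrt(10)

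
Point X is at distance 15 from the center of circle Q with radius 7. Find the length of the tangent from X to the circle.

The tangent, radius, and line from the external point to the center form a right triangle.
The right angle is where the tangent meets the radius.
By the Pythagorean theorem: tangent² + 7² = 15²
tangent² = 225 - 49 = 176
tangent = 4*sqrt(11)

4*sqrt(11)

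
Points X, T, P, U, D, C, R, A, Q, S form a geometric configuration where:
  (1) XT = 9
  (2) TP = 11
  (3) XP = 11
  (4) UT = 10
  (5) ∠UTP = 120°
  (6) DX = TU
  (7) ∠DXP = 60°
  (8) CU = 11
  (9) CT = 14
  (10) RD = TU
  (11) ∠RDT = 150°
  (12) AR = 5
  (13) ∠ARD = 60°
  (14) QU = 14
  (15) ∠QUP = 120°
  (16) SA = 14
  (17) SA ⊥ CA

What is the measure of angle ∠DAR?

From the given relations: RD = TU = 10.
Step 1: By the law of cosines on triangle ARD: AD² = 5² + 10² − 2·5·10·cos(60°) = 75, so AD = 5·√3.
Step 2: By the inverse law of cosines on triangle DAR: cos(∠DAR) = ((5·√3)² + 5² − 10²) / (2·5·√3·5) = 0/86.6 = 0, so ∠DAR = 90°.

Therefore, the measure of angle ∠DAR = 90°.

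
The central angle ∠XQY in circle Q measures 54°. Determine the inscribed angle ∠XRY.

By the inscribed angle theorem, the inscribed angle is half the central angle.
Inscribed angle = 54° / 2 = 27°

27°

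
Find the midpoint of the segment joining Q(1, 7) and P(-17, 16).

M = ((x₁ + x₂)/2, (y₁ + y₂)/2)
= ((1 + -17)/2, (7 + 16)/2)
= (-16/2, 23/2) = (-8, 23/2)

(-8, 23/2)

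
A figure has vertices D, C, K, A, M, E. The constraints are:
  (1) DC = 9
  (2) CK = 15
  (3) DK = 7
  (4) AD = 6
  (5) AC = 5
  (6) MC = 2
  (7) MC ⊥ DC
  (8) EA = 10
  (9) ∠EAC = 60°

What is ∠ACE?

Step 1: By the law of cosines on triangle CAE: CE² = 5² + 10² − 2·5·10·cos(60°) = 75, so CE = 5·√3.
Step 2: By the inverse law of cosines on triangle ACE: cos(∠ACE) = (5² + (5·√3)² − 10²) / (2·5·5·√3) = 0/86.6 = 0, so ∠ACE = 90°.

Therefore, the measure of angle ∠ACE = 90°.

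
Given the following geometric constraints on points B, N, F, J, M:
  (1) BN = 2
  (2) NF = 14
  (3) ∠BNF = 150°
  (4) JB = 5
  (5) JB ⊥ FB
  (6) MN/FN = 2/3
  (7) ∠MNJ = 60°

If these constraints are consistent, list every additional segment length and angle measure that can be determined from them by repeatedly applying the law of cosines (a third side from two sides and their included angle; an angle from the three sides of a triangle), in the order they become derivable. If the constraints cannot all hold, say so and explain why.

The constraints are consistent. Derivable facts, in order:
After 1 step:
- BF ≈ 15.76
After 2 steps:
- FJ ≈ 16.54
- ∠BFN = 3.64°
- ∠FBN = 26.36°
After 3 steps:
- ∠BFJ = 17.6°
- ∠BJF = 72.4°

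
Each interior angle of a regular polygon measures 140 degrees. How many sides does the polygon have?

Exterior angle = 180 - 140 = 40. n = 360 / 40 = 9.

9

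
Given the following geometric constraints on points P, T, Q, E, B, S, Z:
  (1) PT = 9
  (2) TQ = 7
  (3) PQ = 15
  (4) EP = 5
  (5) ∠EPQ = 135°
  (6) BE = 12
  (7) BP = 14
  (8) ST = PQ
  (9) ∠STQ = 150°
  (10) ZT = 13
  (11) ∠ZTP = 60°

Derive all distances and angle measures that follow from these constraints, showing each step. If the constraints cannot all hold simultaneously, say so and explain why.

The constraints are consistent.

From the given relations:
  ST = PQ = 15

Step 1: From PT = 9, TZ = 13, and ∠PTZ = 60°, by the law of cosines:
  PZ² = PT² + TZ² - 2·PT·TZ·cos(60°) = 81 + 169 - 117 = 133
  PZ = √133

Step 2: From QP = 15, PE = 5, and ∠QPE = 135°, by the law of cosines:
  QE² = QP² + PE² - 2·QP·PE·cos(135°) = 225 + 25 + 106.1 = 356.1
  QE ≈ 18.87

Step 3: From QT = 7, TS = 15, and ∠QTS = 150°, by the law of cosines:
  QS² = QT² + TS² - 2·QT·TS·cos(150°) = 49 + 225 + 181.9 = 455.9
  QS ≈ 21.35

Step 4: From PB = 14, PE = 5, BE = 12, by the inverse law of cosines:
  cos(∠BPE) = (PB² + PE² - BE²) / (2·PB·PE)
  ∠BPE = 56.63°

Step 5: From PQ = 15, PT = 9, QT = 7, by the inverse law of cosines:
  cos(∠QPT) = (PQ² + PT² - QT²) / (2·PQ·PT)
  ∠QPT = 17.85°

Step 6: From TP = 9, TQ = 7, PQ = 15, by the inverse law of cosines:
  cos(∠PTQ) = (TP² + TQ² - PQ²) / (2·TP·TQ)
  ∠PTQ = 138.94°

Step 7: From QP = 15, QT = 7, PT = 9, by the inverse law of cosines:
  cos(∠PQT) = (QP² + QT² - PT²) / (2·QP·QT)
  ∠PQT = 23.21°

Step 8: From EB = 12, EP = 5, BP = 14, by the inverse law of cosines:
  cos(∠BEP) = (EB² + EP² - BP²) / (2·EB·EP)
  ∠BEP = 103°

Step 9: From BE = 12, BP = 14, EP = 5, by the inverse law of cosines:
  cos(∠EBP) = (BE² + BP² - EP²) / (2·BE·BP)
  ∠EBP = 20.36°

Step 10: From PT = 9, PZ = √133, TZ = 13, by the inverse law of cosines:
  cos(∠TPZ) = (PT² + PZ² - TZ²) / (2·PT·PZ)
  ∠TPZ = 77.48°

Step 11: From QE = 18.87, QP = 15, EP = 5, by the inverse law of cosines:
  cos(∠EQP) = (QE² + QP² - EP²) / (2·QE·QP)
  ∠EQP = 10.8°

Step 12: From QS = 21.35, QT = 7, ST = 15, by the inverse law of cosines:
  cos(∠SQT) = (QS² + QT² - ST²) / (2·QS·QT)
  ∠SQT = 20.57°

Step 13: From EP = 5, EQ = 18.87, PQ = 15, by the inverse law of cosines:
  cos(∠PEQ) = (EP² + EQ² - PQ²) / (2·EP·EQ)
  ∠PEQ = 34.2°

Step 14: From SQ = 21.35, ST = 15, QT = 7, by the inverse law of cosines:
  cos(∠QST) = (SQ² + ST² - QT²) / (2·SQ·ST)
  ∠QST = 9.43°

Step 15: From ZP = √133, ZT = 13, PT = 9, by the inverse law of cosines:
  cos(∠PZT) = (ZP² + ZT² - PT²) / (2·ZP·ZT)
  ∠PZT = 42.52°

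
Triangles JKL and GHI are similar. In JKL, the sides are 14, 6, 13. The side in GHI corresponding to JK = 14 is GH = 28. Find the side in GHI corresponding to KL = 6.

k = 28/14 = 2. HI = 2 * 6 = 12.

12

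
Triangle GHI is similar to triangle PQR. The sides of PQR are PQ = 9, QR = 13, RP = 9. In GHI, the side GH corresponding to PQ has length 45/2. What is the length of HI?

k = 45/2/9 = 5/2. HI = 5/2 * 13 = 65/2.

65/2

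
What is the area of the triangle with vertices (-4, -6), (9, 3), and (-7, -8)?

Using the Shoelace formula for a triangle:
Area = (1/2)|x0(y1 - y2) + x1(y2 - y0) + x2(y0 - y1)|
Area = (1/2)|-4(3 - -8) + 9(-8 - -6) + -7(-6 - 3)|
Area = (1/2)|-44 + -18 + 63|
Area = (1/2)|1|
Area = (1/2)(1)
Area = 1/2

1/2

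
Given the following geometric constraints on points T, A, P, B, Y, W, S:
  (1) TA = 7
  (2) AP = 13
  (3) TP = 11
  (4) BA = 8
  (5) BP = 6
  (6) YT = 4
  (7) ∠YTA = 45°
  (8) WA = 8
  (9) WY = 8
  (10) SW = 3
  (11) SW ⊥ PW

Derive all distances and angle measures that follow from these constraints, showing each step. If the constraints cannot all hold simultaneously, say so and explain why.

The constraints are consistent.

Step 1: From AT = 7, TY = 4, and ∠ATY = 45°, by the law of cosines:
  AY² = AT² + TY² - 2·AT·TY·cos(45°) = 49 + 16 - 39.6 = 25.4
  AY ≈ 5.04

Step 2: From TA = 7, TP = 11, AP = 13, by the inverse law of cosines:
  cos(∠ATP) = (TA² + TP² - AP²) / (2·TA·TP)
  ∠ATP = 89.63°

Step 3: From AB = 8, AP = 13, BP = 6, by the inverse law of cosines:
  cos(∠BAP) = (AB² + AP² - BP²) / (2·AB·AP)
  ∠BAP = 18.72°

Step 4: From AP = 13, AT = 7, PT = 11, by the inverse law of cosines:
  cos(∠PAT) = (AP² + AT² - PT²) / (2·AP·AT)
  ∠PAT = 57.79°

Step 5: From PA = 13, PB = 6, AB = 8, by the inverse law of cosines:
  cos(∠APB) = (PA² + PB² - AB²) / (2·PA·PB)
  ∠APB = 25.33°

Step 6: From PA = 13, PT = 11, AT = 7, by the inverse law of cosines:
  cos(∠APT) = (PA² + PT² - AT²) / (2·PA·PT)
  ∠APT = 32.58°

Step 7: From BA = 8, BP = 6, AP = 13, by the inverse law of cosines:
  cos(∠ABP) = (BA² + BP² - AP²) / (2·BA·BP)
  ∠ABP = 135.95°

Step 8: From AT = 7, AY = 5.04, TY = 4, by the inverse law of cosines:
  cos(∠TAY) = (AT² + AY² - TY²) / (2·AT·AY)
  ∠TAY = 34.14°

Step 9: From AW = 8, AY = 5.04, WY = 8, by the inverse law of cosines:
  cos(∠WAY) = (AW² + AY² - WY²) / (2·AW·AY)
  ∠WAY = 71.64°

Step 10: From YA = 5.04, YT = 4, AT = 7, by the inverse law of cosines:
  cos(∠AYT) = (YA² + YT² - AT²) / (2·YA·YT)
  ∠AYT = 100.86°

Step 11: From YA = 5.04, YW = 8, AW = 8, by the inverse law of cosines:
  cos(∠AYW) = (YA² + YW² - AW²) / (2·YA·YW)
  ∠AYW = 71.64°

Step 12: From WA = 8, WY = 8, AY = 5.04, by the inverse law of cosines:
  cos(∠AWY) = (WA² + WY² - AY²) / (2·WA·WY)
  ∠AWY = 36.72°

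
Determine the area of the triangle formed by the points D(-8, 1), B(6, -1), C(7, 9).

Shoelace: Area = (1/2)|-8(-1-9) + 6(9-1) + 7(1--1)| = (1/2)(142) = 71

71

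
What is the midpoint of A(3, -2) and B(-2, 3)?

M = ((x₁ + x₂)/2, (y₁ + y₂)/2)
= ((3 + -2)/2, (-2 + 3)/2)
= (1/2, 1/2) = (1/2, 1/2)

(1/2, 1/2)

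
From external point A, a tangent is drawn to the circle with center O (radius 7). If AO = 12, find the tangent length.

Let T be the point of tangency. Then OT ⊥ AT (radius ⊥ tangent).
In right triangle OTA: OA² = OT² + AT²
12² = 7² + AT²
AT² = 95, AT = sqrt(95)

sqrt(95)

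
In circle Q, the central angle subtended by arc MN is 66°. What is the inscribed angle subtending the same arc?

By the inscribed angle theorem, the inscribed angle is half the central angle.
Inscribed angle = 66° / 2 = 33°

33°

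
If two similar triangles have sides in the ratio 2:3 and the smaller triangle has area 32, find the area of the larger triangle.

The ratio of areas of similar triangles = (side ratio)^2.
Side ratio = 2:3, so area ratio = 4:9.
Area of the larger triangle / Area of the smaller triangle = 9/4
Area of the larger triangle = 32 * 9/4 = 72

72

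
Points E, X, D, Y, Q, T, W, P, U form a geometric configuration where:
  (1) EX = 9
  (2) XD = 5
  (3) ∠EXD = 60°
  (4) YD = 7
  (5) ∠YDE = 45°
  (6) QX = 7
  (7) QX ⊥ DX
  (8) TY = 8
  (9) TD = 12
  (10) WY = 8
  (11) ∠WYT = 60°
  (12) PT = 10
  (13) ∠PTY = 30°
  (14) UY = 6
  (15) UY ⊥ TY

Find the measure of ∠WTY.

Step 1: By the law of cosines on triangle TYW: TW² = 8² + 8² − 2·8·8·cos(60°) = 64, so TW = 8.
Step 2: By the inverse law of cosines on triangle WTY: cos(∠WTY) = (8² + 8² − 8²) / (2·8·8) = 64/128 = 0.5, so ∠WTY = 60°.

Therefore, the measure of angle ∠WTY = 60°.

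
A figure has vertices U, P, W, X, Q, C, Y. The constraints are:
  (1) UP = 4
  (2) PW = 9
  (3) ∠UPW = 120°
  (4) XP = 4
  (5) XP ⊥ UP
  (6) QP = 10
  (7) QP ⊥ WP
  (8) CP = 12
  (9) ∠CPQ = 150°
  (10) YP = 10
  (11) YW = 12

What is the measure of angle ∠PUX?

Step 1: By the law of cosines on triangle UPX: UX² = 4² + 4² − 2·4·4·cos(90°) = 32, so UX = 4·√2.
Step 2: By the inverse law of cosines on triangle PUX: cos(∠PUX) = (4² + (4·√2)² − 4²) / (2·4·4·√2) = 32/45.25 = 0.7071, so ∠PUX = 45°.

Therefore, the measure of angle ∠PUX = 45°.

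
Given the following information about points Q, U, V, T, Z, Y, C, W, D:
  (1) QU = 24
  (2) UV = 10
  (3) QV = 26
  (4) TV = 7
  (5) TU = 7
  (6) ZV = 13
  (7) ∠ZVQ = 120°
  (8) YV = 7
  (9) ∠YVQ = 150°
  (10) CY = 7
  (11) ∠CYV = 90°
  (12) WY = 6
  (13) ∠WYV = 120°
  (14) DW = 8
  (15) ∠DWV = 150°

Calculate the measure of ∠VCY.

Step 1: By the law of cosines on triangle CYV: CV² = 7² + 7² − 2·7·7·cos(90°) = 98, so CV = 7·√2.
Step 2: By the inverse law of cosines on triangle VCY: cos(∠VCY) = ((7·√2)² + 7² − 7²) / (2·7·√2·7) = 98/138.59 = 0.7071, so ∠VCY = 45°.

Therefore, the measure of angle ∠VCY = 45°.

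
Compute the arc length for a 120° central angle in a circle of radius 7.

Arc length = 2π(7)(1/3) = 14*pi/3

14*pi/3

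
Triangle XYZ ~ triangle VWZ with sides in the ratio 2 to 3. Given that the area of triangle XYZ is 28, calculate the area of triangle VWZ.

The ratio of areas of similar triangles = (side ratio)^2.
Side ratio = 2:3, so area ratio = 4:9.
Area of VWZ / Area of XYZ = 9/4
Area of VWZ = 28 * 9/4 = 63

63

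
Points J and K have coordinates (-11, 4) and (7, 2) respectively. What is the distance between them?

d = sqrt((7 - -11)^2 + (2 - 4)^2)
d = sqrt(18^2 + -2^2)
d = sqrt(324 + 4)
d = sqrt(328) = 2*sqrt(82)

2*sqrt(82)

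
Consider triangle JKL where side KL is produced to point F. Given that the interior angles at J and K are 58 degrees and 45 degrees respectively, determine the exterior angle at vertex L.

Exterior angle = 58 + 45 = 103 degrees (exterior angle theorem).

103 degrees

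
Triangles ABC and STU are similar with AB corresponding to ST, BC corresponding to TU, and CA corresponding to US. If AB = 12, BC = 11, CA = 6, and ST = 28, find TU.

Similar triangles have proportional sides. Setting up the proportion:
ST / AB = TU / BC
28 / 12 = TU / 11
TU = 11 * 28 / 12 = 77/3.

77/3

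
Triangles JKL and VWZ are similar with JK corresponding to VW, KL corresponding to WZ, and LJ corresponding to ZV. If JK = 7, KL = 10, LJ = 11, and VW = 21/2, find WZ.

Similar triangles have proportional sides. Setting up the proportion:
VW / JK = WZ / KL
21/2 / 7 = WZ / 10
WZ = 10 * 21/2 / 7 = 15.

15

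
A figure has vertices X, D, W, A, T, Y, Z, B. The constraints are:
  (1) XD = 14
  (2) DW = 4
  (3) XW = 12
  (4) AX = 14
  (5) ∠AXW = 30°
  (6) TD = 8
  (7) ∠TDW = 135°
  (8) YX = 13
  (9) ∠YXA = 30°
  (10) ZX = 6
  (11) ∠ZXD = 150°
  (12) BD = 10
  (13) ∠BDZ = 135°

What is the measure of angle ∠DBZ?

Step 1: By the law of cosines on triangle ZXD: ZD² = 6² + 14² − 2·6·14·cos(150°) = 377.49, so ZD ≈ 19.43.
Step 2: By the law of cosines on triangle BDZ: BZ² = 10² + 19.43² − 2·10·19.43·cos(135°) = 752.26, so BZ ≈ 27.43.
Step 3: By the inverse law of cosines on triangle DBZ: cos(∠DBZ) = (10² + 27.43² − 19.43²) / (2·10·27.43) = 474.77/548.55 = 0.8655, so ∠DBZ = 30.06°.

Therefore, the measure of angle ∠DBZ = 30.06°.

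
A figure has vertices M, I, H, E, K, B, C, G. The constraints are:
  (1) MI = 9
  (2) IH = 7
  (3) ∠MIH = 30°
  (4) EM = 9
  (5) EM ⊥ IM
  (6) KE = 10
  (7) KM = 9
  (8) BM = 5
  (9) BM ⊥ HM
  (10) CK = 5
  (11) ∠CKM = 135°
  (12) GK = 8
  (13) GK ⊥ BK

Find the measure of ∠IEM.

Step 1: By the law of cosines on triangle EMI: EI² = 9² + 9² − 2·9·9·cos(90°) = 162, so EI = 9·√2.
Step 2: By the inverse law of cosines on triangle IEM: cos(∠IEM) = ((9·√2)² + 9² − 9²) / (2·9·√2·9) = 162/229.1 = 0.7071, so ∠IEM = 45°.

Therefore, the measure of angle ∠IEM = 45°.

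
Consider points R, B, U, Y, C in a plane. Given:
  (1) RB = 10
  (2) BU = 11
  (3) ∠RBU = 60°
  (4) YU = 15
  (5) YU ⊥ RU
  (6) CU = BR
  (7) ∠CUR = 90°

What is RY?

Step 1: By the law of cosines on triangle UBR: UR² = 11² + 10² − 2·11·10·cos(60°) = 111, so UR = √111.
Step 2: By the law of cosines on triangle RUY: RY² = √111² + 15² − 2·√111·15·cos(90°) = 336, so RY = 4·√21.

Therefore, the length of RY = 4·√21.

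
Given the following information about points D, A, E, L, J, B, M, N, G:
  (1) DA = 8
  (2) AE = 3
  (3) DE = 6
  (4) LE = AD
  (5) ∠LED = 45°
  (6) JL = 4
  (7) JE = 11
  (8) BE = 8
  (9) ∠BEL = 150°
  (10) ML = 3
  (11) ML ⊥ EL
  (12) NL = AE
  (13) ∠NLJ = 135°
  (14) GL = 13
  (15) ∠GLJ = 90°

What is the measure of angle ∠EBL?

From the given relations: LE = AD = 8.
Step 1: By the law of cosines on triangle BEL: BL² = 8² + 8² − 2·8·8·cos(150°) = 238.85, so BL ≈ 15.45.
Step 2: By the inverse law of cosines on triangle EBL: cos(∠EBL) = (8² + 15.45² − 8²) / (2·8·15.45) = 238.85/247.28 = 0.9659, so ∠EBL = 15°.

Therefore, the measure of angle ∠EBL = 15°.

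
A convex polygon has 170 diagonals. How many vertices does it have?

Using d = n(n - 3)/2, we solve 170 = n(n - 3)/2.
So n(n - 3) = 340.
Testing n = 20: 20 * 17 = 340 = 340. Correct.
The polygon has 20 sides.

20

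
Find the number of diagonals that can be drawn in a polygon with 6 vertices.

Total line segments between 6 vertices = C(6,2) = 15.
Subtract the 6 sides: 15 - 6 = 9 diagonals.

9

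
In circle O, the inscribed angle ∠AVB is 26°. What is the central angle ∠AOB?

By the inscribed angle theorem, the central angle is twice the inscribed angle.
Central angle = 2 × 26° = 52°

52°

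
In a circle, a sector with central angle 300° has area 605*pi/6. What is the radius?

The sector covers 300°/360° = 5/6 of the full circle.
Full circle area = 605*pi/6 / 5/6 = 121*pi.
Since full area = πr², we get r² = 121*pi/π = 121, so r = 11.

11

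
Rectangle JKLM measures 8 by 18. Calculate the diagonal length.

d = sqrt(8^2 + 18^2) = sqrt(388) = 2*sqrt(97)

2*sqrt(97)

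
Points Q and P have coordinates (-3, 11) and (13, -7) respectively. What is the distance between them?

d = sqrt((16)^2 + (-18)^2) = sqrt(580) = 2*sqrt(145)

2*sqrt(145)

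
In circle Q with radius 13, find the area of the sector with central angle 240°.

Sector area = π(13²)(2/3) = 338*pi/3

338*pi/3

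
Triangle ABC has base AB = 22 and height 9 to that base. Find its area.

A triangle's area is half the area of a rectangle with the same base and height.
Area = (1/2) * 22 * 9 = 99.

99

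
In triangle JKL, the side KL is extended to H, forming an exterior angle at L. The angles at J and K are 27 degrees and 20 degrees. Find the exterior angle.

The interior angle at L is 180 - 27 - 20 = 133 degrees.
The exterior angle and interior angle at L are supplementary:
Exterior angle = 180 - 133 = 47 degrees.

47 degrees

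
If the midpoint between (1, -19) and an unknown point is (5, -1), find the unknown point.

Using the midpoint formula: M = ((x1 + x2)/2, (y1 + y2)/2)
We know M = (5, -1) and P = (1, -19)
For x: 5 = (1 + x2)/2, so x2 = 2*5 - 1 = 9
For y: -1 = (-19 + y2)/2, so y2 = 2*-1 - -19 = 17
S = (9, 17)

(9, 17)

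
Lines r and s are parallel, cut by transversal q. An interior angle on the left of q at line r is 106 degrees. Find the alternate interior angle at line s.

Alternate interior angles are equal: 106 degrees.

106 degrees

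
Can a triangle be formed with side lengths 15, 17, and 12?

For three segments to close into a triangle, no single side can be as long as the other two combined.
The longest side is 17, and 12 + 15 = 27 > 17.
A triangle can be formed.

Yes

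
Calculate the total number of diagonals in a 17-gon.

Each of the 17 vertices connects to 14 non-adjacent vertices via diagonals.
Total connections = 17 × 14 = 238, but each diagonal is counted twice.
Number of diagonals = 238 / 2 = 119.

119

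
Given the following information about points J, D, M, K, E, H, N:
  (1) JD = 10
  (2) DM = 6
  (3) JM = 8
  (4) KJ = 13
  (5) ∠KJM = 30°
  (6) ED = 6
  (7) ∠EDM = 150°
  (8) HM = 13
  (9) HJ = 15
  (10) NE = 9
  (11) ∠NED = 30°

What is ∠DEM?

Step 1: By the law of cosines on triangle EDM: EM² = 6² + 6² − 2·6·6·cos(150°) = 134.35, so EM ≈ 11.59.
Step 2: By the inverse law of cosines on triangle DEM: cos(∠DEM) = (6² + 11.59² − 6²) / (2·6·11.59) = 134.35/139.09 = 0.9659, so ∠DEM = 15°.

Therefore, the measure of angle ∠DEM = 15°.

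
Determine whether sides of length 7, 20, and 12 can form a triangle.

Check the triangle inequality: 7 + 12 = 19 ≤ 20.
Since the sum of two sides does not exceed the third, no triangle can be formed.

No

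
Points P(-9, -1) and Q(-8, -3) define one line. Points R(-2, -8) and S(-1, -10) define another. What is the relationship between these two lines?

Slope of line 1: m1 = (-3 - -1)/(-8 - -9) = -2/1 = -2
Slope of line 2: m2 = (-10 - -8)/(-1 - -2) = -2/1 = -2
Two lines are parallel if and only if they have equal slopes (or both are vertical).
Here m1 = m2 = -2, confirming the lines are parallel.

Parallel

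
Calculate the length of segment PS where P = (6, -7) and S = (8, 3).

d = sqrt((8 - 6)^2 + (3 - -7)^2)
d = sqrt(2^2 + 10^2)
d = sqrt(4 + 100)
d = sqrt(104) = 2*sqrt(26)

2*sqrt(26)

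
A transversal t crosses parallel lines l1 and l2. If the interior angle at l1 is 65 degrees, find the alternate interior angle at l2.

Alternate interior angles lie on opposite sides of the transversal, between the parallel lines.
By the alternate interior angle theorem, they are equal: 65 degrees.

65 degrees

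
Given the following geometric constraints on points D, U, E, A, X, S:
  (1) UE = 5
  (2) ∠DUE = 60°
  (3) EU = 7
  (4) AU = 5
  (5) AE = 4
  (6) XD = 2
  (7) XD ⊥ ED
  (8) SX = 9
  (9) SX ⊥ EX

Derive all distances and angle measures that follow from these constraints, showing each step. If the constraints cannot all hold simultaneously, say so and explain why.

These constraints are not satisfiable: (1) UE = 5 and (3) EU = 7 assign two different lengths to the same segment. No planar figure meets all of them, so nothing further can be derived.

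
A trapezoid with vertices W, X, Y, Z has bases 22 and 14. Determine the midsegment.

The midsegment (median) of a trapezoid connects the midpoints of the non-parallel sides.
Its length is the average of the two bases: (22 + 14) / 2 = 18.

18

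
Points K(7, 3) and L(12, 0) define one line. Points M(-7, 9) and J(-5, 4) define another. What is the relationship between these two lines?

Slope of line 1: m1 = (0 - 3)/(12 - 7) = -3/5 = -3/5
Slope of line 2: m2 = (4 - 9)/(-5 - -7) = -5/2 = -5/2
m1 != m2 and m1*m2 = 3/2 != -1. Neither.

Neither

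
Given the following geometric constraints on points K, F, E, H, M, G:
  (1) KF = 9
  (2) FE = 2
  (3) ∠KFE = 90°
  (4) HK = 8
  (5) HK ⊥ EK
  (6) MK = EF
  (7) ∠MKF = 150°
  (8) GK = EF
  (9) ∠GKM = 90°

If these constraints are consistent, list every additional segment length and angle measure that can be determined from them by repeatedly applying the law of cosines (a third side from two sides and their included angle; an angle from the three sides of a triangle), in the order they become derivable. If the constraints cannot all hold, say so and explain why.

The constraints are consistent. Derivable facts, in order:
After 1 step:
- FM ≈ 10.78
- KE = √85
- MG = 2·√2
After 2 steps:
- EH = √149
- ∠EKF = 12.53°
- ∠FEK = 77.47°
- ∠FMK = 24.68°
- ∠GMK = 45°
- ∠KFM = 5.32°
- ∠KGM = 45°
After 3 steps:
- ∠EHK = 49.05°
- ∠HEK = 40.95°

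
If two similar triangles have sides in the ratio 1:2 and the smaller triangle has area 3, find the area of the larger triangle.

The ratio of areas of similar triangles = (side ratio)^2.
Side ratio = 1:2, so area ratio = 1:4.
Area of the larger triangle / Area of the smaller triangle = 4/1
Area of the larger triangle = 3 * 4/1 = 12

12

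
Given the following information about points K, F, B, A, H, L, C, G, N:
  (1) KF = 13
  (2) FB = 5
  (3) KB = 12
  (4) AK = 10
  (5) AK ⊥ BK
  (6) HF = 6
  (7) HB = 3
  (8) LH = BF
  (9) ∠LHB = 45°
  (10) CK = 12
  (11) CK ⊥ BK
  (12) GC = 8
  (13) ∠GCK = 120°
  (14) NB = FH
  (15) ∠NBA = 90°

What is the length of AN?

From the given relations: NB = FH = 6.
Step 1: By the law of cosines on triangle BKA: BA² = 12² + 10² − 2·12·10·cos(90°) = 244, so BA = 2·√61.
Step 2: By the law of cosines on triangle ABN: AN² = (2·√61)² + 6² − 2·2·√61·6·cos(90°) = 280, so AN = 2·√70.

Therefore, the length of AN = 2·√70.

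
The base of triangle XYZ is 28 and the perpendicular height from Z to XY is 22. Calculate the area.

A triangle's area is half the area of a rectangle with the same base and height.
Area = (1/2) * 28 * 22 = 308.

308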